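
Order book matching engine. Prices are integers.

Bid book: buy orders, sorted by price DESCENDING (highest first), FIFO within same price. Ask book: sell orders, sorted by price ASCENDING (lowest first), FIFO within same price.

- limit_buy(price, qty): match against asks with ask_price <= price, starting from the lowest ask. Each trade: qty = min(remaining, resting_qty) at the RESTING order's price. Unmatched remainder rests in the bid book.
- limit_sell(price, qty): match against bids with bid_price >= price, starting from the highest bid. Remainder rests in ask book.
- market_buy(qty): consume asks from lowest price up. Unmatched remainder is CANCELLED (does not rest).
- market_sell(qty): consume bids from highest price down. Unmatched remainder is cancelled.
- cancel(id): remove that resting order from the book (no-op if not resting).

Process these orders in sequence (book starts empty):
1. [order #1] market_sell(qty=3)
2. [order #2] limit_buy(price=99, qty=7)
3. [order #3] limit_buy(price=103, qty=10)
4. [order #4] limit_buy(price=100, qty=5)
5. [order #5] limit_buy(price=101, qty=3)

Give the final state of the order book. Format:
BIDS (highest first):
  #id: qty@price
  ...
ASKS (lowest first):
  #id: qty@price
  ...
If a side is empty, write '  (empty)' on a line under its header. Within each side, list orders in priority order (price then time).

After op 1 [order #1] market_sell(qty=3): fills=none; bids=[-] asks=[-]
After op 2 [order #2] limit_buy(price=99, qty=7): fills=none; bids=[#2:7@99] asks=[-]
After op 3 [order #3] limit_buy(price=103, qty=10): fills=none; bids=[#3:10@103 #2:7@99] asks=[-]
After op 4 [order #4] limit_buy(price=100, qty=5): fills=none; bids=[#3:10@103 #4:5@100 #2:7@99] asks=[-]
After op 5 [order #5] limit_buy(price=101, qty=3): fills=none; bids=[#3:10@103 #5:3@101 #4:5@100 #2:7@99] asks=[-]

Answer: BIDS (highest first):
  #3: 10@103
  #5: 3@101
  #4: 5@100
  #2: 7@99
ASKS (lowest first):
  (empty)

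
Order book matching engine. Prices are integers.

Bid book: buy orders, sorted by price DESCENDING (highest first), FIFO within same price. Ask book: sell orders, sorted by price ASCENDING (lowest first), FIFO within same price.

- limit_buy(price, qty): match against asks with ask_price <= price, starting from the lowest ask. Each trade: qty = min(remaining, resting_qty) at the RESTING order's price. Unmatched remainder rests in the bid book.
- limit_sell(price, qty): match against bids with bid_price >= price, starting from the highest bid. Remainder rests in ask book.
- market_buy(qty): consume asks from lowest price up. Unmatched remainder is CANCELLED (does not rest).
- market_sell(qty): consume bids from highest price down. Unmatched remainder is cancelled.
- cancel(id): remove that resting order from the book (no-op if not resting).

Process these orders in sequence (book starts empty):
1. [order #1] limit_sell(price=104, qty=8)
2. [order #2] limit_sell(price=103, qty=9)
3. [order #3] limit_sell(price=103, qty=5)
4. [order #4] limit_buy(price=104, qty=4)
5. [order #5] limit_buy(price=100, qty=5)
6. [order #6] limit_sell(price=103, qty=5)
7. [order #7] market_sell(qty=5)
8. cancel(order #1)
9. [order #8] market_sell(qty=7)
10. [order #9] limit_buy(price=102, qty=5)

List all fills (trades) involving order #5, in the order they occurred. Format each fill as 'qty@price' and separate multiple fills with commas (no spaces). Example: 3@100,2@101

After op 1 [order #1] limit_sell(price=104, qty=8): fills=none; bids=[-] asks=[#1:8@104]
After op 2 [order #2] limit_sell(price=103, qty=9): fills=none; bids=[-] asks=[#2:9@103 #1:8@104]
After op 3 [order #3] limit_sell(price=103, qty=5): fills=none; bids=[-] asks=[#2:9@103 #3:5@103 #1:8@104]
After op 4 [order #4] limit_buy(price=104, qty=4): fills=#4x#2:4@103; bids=[-] asks=[#2:5@103 #3:5@103 #1:8@104]
After op 5 [order #5] limit_buy(price=100, qty=5): fills=none; bids=[#5:5@100] asks=[#2:5@103 #3:5@103 #1:8@104]
After op 6 [order #6] limit_sell(price=103, qty=5): fills=none; bids=[#5:5@100] asks=[#2:5@103 #3:5@103 #6:5@103 #1:8@104]
After op 7 [order #7] market_sell(qty=5): fills=#5x#7:5@100; bids=[-] asks=[#2:5@103 #3:5@103 #6:5@103 #1:8@104]
After op 8 cancel(order #1): fills=none; bids=[-] asks=[#2:5@103 #3:5@103 #6:5@103]
After op 9 [order #8] market_sell(qty=7): fills=none; bids=[-] asks=[#2:5@103 #3:5@103 #6:5@103]
After op 10 [order #9] limit_buy(price=102, qty=5): fills=none; bids=[#9:5@102] asks=[#2:5@103 #3:5@103 #6:5@103]

Answer: 5@100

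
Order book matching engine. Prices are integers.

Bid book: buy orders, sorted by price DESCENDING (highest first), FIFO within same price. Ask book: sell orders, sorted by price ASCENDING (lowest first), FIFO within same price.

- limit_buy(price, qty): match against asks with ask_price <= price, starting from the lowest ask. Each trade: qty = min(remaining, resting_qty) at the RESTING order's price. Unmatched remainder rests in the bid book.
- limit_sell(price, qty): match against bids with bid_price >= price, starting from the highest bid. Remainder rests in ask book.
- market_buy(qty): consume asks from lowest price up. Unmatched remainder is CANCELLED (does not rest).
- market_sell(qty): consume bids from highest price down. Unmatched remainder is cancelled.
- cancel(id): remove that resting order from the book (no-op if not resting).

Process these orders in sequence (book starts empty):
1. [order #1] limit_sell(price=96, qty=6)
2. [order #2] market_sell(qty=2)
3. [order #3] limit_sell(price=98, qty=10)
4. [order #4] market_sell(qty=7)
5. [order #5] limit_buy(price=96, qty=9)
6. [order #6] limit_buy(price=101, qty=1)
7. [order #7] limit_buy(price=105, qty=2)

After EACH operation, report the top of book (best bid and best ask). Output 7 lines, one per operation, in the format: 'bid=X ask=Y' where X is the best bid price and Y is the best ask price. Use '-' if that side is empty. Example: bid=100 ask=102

Answer: bid=- ask=96
bid=- ask=96
bid=- ask=96
bid=- ask=96
bid=96 ask=98
bid=96 ask=98
bid=96 ask=98

Derivation:
After op 1 [order #1] limit_sell(price=96, qty=6): fills=none; bids=[-] asks=[#1:6@96]
After op 2 [order #2] market_sell(qty=2): fills=none; bids=[-] asks=[#1:6@96]
After op 3 [order #3] limit_sell(price=98, qty=10): fills=none; bids=[-] asks=[#1:6@96 #3:10@98]
After op 4 [order #4] market_sell(qty=7): fills=none; bids=[-] asks=[#1:6@96 #3:10@98]
After op 5 [order #5] limit_buy(price=96, qty=9): fills=#5x#1:6@96; bids=[#5:3@96] asks=[#3:10@98]
After op 6 [order #6] limit_buy(price=101, qty=1): fills=#6x#3:1@98; bids=[#5:3@96] asks=[#3:9@98]
After op 7 [order #7] limit_buy(price=105, qty=2): fills=#7x#3:2@98; bids=[#5:3@96] asks=[#3:7@98]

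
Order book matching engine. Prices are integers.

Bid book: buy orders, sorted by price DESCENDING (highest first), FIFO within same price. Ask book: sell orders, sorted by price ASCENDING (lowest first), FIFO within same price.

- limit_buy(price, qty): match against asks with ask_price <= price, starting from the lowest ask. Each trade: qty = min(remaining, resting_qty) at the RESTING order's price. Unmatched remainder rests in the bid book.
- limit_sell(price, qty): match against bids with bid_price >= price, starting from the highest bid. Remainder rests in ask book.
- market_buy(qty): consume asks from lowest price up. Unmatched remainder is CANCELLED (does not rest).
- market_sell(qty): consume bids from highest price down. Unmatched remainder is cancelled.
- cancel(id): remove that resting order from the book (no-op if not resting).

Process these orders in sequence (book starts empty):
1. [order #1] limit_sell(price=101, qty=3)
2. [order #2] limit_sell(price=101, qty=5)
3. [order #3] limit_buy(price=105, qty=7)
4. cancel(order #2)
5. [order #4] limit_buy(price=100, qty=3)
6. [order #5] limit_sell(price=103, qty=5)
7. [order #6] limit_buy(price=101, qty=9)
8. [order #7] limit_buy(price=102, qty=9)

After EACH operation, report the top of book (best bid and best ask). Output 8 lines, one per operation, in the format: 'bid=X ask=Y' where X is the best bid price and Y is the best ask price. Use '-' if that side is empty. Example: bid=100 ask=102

Answer: bid=- ask=101
bid=- ask=101
bid=- ask=101
bid=- ask=-
bid=100 ask=-
bid=100 ask=103
bid=101 ask=103
bid=102 ask=103

Derivation:
After op 1 [order #1] limit_sell(price=101, qty=3): fills=none; bids=[-] asks=[#1:3@101]
After op 2 [order #2] limit_sell(price=101, qty=5): fills=none; bids=[-] asks=[#1:3@101 #2:5@101]
After op 3 [order #3] limit_buy(price=105, qty=7): fills=#3x#1:3@101 #3x#2:4@101; bids=[-] asks=[#2:1@101]
After op 4 cancel(order #2): fills=none; bids=[-] asks=[-]
After op 5 [order #4] limit_buy(price=100, qty=3): fills=none; bids=[#4:3@100] asks=[-]
After op 6 [order #5] limit_sell(price=103, qty=5): fills=none; bids=[#4:3@100] asks=[#5:5@103]
After op 7 [order #6] limit_buy(price=101, qty=9): fills=none; bids=[#6:9@101 #4:3@100] asks=[#5:5@103]
After op 8 [order #7] limit_buy(price=102, qty=9): fills=none; bids=[#7:9@102 #6:9@101 #4:3@100] asks=[#5:5@103]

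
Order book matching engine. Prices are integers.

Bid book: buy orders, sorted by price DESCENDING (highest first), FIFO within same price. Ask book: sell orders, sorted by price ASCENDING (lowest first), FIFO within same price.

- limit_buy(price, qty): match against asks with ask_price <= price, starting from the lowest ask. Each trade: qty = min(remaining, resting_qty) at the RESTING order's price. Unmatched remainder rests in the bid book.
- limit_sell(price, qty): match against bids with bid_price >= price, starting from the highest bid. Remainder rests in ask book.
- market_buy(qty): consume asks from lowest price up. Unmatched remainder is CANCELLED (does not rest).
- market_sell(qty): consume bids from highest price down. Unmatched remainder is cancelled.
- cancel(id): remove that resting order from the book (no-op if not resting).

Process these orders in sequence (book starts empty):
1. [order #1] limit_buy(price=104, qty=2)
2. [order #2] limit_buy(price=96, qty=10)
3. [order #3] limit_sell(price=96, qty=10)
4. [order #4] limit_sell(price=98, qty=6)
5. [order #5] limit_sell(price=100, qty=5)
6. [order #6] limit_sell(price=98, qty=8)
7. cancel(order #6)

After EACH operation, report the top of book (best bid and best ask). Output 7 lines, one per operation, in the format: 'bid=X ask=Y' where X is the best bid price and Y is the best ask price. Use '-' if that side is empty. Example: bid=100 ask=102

After op 1 [order #1] limit_buy(price=104, qty=2): fills=none; bids=[#1:2@104] asks=[-]
After op 2 [order #2] limit_buy(price=96, qty=10): fills=none; bids=[#1:2@104 #2:10@96] asks=[-]
After op 3 [order #3] limit_sell(price=96, qty=10): fills=#1x#3:2@104 #2x#3:8@96; bids=[#2:2@96] asks=[-]
After op 4 [order #4] limit_sell(price=98, qty=6): fills=none; bids=[#2:2@96] asks=[#4:6@98]
After op 5 [order #5] limit_sell(price=100, qty=5): fills=none; bids=[#2:2@96] asks=[#4:6@98 #5:5@100]
After op 6 [order #6] limit_sell(price=98, qty=8): fills=none; bids=[#2:2@96] asks=[#4:6@98 #6:8@98 #5:5@100]
After op 7 cancel(order #6): fills=none; bids=[#2:2@96] asks=[#4:6@98 #5:5@100]

Answer: bid=104 ask=-
bid=104 ask=-
bid=96 ask=-
bid=96 ask=98
bid=96 ask=98
bid=96 ask=98
bid=96 ask=98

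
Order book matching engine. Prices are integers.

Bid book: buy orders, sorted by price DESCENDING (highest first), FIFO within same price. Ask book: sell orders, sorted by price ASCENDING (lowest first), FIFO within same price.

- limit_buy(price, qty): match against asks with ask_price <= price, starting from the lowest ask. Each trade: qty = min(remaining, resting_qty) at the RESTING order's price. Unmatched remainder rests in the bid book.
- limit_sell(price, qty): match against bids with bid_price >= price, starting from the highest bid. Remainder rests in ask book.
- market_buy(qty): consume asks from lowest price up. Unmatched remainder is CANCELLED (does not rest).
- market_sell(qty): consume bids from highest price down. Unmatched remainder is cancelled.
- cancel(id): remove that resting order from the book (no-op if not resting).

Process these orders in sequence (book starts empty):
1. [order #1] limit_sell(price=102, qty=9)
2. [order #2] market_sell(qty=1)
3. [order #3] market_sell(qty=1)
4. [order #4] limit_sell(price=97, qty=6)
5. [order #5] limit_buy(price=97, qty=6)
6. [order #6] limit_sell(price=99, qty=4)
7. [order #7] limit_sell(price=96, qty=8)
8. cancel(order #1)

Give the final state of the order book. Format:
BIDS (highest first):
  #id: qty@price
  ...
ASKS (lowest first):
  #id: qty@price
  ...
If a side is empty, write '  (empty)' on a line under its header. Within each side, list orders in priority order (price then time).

Answer: BIDS (highest first):
  (empty)
ASKS (lowest first):
  #7: 8@96
  #6: 4@99

Derivation:
After op 1 [order #1] limit_sell(price=102, qty=9): fills=none; bids=[-] asks=[#1:9@102]
After op 2 [order #2] market_sell(qty=1): fills=none; bids=[-] asks=[#1:9@102]
After op 3 [order #3] market_sell(qty=1): fills=none; bids=[-] asks=[#1:9@102]
After op 4 [order #4] limit_sell(price=97, qty=6): fills=none; bids=[-] asks=[#4:6@97 #1:9@102]
After op 5 [order #5] limit_buy(price=97, qty=6): fills=#5x#4:6@97; bids=[-] asks=[#1:9@102]
After op 6 [order #6] limit_sell(price=99, qty=4): fills=none; bids=[-] asks=[#6:4@99 #1:9@102]
After op 7 [order #7] limit_sell(price=96, qty=8): fills=none; bids=[-] asks=[#7:8@96 #6:4@99 #1:9@102]
After op 8 cancel(order #1): fills=none; bids=[-] asks=[#7:8@96 #6:4@99]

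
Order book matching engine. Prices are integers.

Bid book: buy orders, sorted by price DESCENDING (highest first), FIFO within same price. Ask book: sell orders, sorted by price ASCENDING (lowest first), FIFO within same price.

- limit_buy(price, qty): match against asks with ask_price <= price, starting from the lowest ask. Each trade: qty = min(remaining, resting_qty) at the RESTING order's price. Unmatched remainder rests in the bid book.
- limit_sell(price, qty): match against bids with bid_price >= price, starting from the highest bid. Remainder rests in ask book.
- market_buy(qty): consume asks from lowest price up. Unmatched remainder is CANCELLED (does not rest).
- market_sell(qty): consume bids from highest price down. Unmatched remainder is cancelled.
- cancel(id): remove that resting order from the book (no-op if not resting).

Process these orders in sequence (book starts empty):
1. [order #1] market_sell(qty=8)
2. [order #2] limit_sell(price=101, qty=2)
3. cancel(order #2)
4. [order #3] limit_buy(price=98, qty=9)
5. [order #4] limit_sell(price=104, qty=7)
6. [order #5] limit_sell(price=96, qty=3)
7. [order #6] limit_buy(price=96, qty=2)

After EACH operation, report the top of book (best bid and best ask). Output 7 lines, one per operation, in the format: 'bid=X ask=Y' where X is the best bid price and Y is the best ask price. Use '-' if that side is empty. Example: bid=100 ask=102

Answer: bid=- ask=-
bid=- ask=101
bid=- ask=-
bid=98 ask=-
bid=98 ask=104
bid=98 ask=104
bid=98 ask=104

Derivation:
After op 1 [order #1] market_sell(qty=8): fills=none; bids=[-] asks=[-]
After op 2 [order #2] limit_sell(price=101, qty=2): fills=none; bids=[-] asks=[#2:2@101]
After op 3 cancel(order #2): fills=none; bids=[-] asks=[-]
After op 4 [order #3] limit_buy(price=98, qty=9): fills=none; bids=[#3:9@98] asks=[-]
After op 5 [order #4] limit_sell(price=104, qty=7): fills=none; bids=[#3:9@98] asks=[#4:7@104]
After op 6 [order #5] limit_sell(price=96, qty=3): fills=#3x#5:3@98; bids=[#3:6@98] asks=[#4:7@104]
After op 7 [order #6] limit_buy(price=96, qty=2): fills=none; bids=[#3:6@98 #6:2@96] asks=[#4:7@104]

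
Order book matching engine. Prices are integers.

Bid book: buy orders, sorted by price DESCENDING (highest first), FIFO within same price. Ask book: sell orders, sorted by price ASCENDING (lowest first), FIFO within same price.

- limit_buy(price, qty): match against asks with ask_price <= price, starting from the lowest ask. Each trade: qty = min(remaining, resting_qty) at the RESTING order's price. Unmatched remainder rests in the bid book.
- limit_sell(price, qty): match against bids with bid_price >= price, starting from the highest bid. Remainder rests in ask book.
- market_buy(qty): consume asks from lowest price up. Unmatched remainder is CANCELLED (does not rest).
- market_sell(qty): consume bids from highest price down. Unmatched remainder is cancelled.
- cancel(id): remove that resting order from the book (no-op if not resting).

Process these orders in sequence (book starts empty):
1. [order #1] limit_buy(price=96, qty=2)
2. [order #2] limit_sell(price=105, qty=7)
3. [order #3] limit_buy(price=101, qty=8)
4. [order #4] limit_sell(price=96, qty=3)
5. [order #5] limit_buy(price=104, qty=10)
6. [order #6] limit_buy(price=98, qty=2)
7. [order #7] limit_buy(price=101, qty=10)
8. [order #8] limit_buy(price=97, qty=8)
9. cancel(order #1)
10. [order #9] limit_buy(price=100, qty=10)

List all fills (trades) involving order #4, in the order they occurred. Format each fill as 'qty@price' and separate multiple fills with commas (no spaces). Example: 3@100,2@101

Answer: 3@101

Derivation:
After op 1 [order #1] limit_buy(price=96, qty=2): fills=none; bids=[#1:2@96] asks=[-]
After op 2 [order #2] limit_sell(price=105, qty=7): fills=none; bids=[#1:2@96] asks=[#2:7@105]
After op 3 [order #3] limit_buy(price=101, qty=8): fills=none; bids=[#3:8@101 #1:2@96] asks=[#2:7@105]
After op 4 [order #4] limit_sell(price=96, qty=3): fills=#3x#4:3@101; bids=[#3:5@101 #1:2@96] asks=[#2:7@105]
After op 5 [order #5] limit_buy(price=104, qty=10): fills=none; bids=[#5:10@104 #3:5@101 #1:2@96] asks=[#2:7@105]
After op 6 [order #6] limit_buy(price=98, qty=2): fills=none; bids=[#5:10@104 #3:5@101 #6:2@98 #1:2@96] asks=[#2:7@105]
After op 7 [order #7] limit_buy(price=101, qty=10): fills=none; bids=[#5:10@104 #3:5@101 #7:10@101 #6:2@98 #1:2@96] asks=[#2:7@105]
After op 8 [order #8] limit_buy(price=97, qty=8): fills=none; bids=[#5:10@104 #3:5@101 #7:10@101 #6:2@98 #8:8@97 #1:2@96] asks=[#2:7@105]
After op 9 cancel(order #1): fills=none; bids=[#5:10@104 #3:5@101 #7:10@101 #6:2@98 #8:8@97] asks=[#2:7@105]
After op 10 [order #9] limit_buy(price=100, qty=10): fills=none; bids=[#5:10@104 #3:5@101 #7:10@101 #9:10@100 #6:2@98 #8:8@97] asks=[#2:7@105]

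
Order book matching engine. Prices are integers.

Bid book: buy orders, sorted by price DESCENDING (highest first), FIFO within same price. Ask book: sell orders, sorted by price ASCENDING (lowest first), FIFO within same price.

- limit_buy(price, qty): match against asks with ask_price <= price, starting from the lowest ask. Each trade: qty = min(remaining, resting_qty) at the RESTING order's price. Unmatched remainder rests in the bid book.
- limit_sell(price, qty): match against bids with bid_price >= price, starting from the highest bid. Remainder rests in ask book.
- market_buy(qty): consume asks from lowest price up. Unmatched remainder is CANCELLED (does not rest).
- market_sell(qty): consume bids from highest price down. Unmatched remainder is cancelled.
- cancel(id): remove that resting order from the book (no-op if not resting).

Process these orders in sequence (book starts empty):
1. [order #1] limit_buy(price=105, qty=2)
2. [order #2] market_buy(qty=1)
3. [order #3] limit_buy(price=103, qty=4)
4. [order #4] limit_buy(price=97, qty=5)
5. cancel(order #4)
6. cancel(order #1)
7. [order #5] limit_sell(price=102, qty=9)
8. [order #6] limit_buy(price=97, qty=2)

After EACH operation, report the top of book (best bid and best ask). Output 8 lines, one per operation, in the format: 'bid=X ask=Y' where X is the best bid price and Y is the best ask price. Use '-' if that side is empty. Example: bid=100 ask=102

After op 1 [order #1] limit_buy(price=105, qty=2): fills=none; bids=[#1:2@105] asks=[-]
After op 2 [order #2] market_buy(qty=1): fills=none; bids=[#1:2@105] asks=[-]
After op 3 [order #3] limit_buy(price=103, qty=4): fills=none; bids=[#1:2@105 #3:4@103] asks=[-]
After op 4 [order #4] limit_buy(price=97, qty=5): fills=none; bids=[#1:2@105 #3:4@103 #4:5@97] asks=[-]
After op 5 cancel(order #4): fills=none; bids=[#1:2@105 #3:4@103] asks=[-]
After op 6 cancel(order #1): fills=none; bids=[#3:4@103] asks=[-]
After op 7 [order #5] limit_sell(price=102, qty=9): fills=#3x#5:4@103; bids=[-] asks=[#5:5@102]
After op 8 [order #6] limit_buy(price=97, qty=2): fills=none; bids=[#6:2@97] asks=[#5:5@102]

Answer: bid=105 ask=-
bid=105 ask=-
bid=105 ask=-
bid=105 ask=-
bid=105 ask=-
bid=103 ask=-
bid=- ask=102
bid=97 ask=102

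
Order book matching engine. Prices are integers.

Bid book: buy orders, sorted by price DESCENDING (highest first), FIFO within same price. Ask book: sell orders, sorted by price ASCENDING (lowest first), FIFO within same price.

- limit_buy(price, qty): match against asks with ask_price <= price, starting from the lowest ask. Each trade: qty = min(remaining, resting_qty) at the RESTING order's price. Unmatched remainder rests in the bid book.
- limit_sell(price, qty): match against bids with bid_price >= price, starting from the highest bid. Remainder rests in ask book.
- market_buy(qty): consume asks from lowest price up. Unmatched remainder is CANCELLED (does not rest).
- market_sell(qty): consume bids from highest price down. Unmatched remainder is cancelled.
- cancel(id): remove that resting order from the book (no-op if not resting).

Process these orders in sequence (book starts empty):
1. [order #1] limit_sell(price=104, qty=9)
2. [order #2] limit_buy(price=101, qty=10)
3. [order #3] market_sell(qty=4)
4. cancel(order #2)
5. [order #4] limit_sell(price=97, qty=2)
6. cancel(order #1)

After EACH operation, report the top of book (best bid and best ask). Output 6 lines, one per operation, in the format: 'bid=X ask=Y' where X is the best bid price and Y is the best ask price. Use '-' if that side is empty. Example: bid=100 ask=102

Answer: bid=- ask=104
bid=101 ask=104
bid=101 ask=104
bid=- ask=104
bid=- ask=97
bid=- ask=97

Derivation:
After op 1 [order #1] limit_sell(price=104, qty=9): fills=none; bids=[-] asks=[#1:9@104]
After op 2 [order #2] limit_buy(price=101, qty=10): fills=none; bids=[#2:10@101] asks=[#1:9@104]
After op 3 [order #3] market_sell(qty=4): fills=#2x#3:4@101; bids=[#2:6@101] asks=[#1:9@104]
After op 4 cancel(order #2): fills=none; bids=[-] asks=[#1:9@104]
After op 5 [order #4] limit_sell(price=97, qty=2): fills=none; bids=[-] asks=[#4:2@97 #1:9@104]
After op 6 cancel(order #1): fills=none; bids=[-] asks=[#4:2@97]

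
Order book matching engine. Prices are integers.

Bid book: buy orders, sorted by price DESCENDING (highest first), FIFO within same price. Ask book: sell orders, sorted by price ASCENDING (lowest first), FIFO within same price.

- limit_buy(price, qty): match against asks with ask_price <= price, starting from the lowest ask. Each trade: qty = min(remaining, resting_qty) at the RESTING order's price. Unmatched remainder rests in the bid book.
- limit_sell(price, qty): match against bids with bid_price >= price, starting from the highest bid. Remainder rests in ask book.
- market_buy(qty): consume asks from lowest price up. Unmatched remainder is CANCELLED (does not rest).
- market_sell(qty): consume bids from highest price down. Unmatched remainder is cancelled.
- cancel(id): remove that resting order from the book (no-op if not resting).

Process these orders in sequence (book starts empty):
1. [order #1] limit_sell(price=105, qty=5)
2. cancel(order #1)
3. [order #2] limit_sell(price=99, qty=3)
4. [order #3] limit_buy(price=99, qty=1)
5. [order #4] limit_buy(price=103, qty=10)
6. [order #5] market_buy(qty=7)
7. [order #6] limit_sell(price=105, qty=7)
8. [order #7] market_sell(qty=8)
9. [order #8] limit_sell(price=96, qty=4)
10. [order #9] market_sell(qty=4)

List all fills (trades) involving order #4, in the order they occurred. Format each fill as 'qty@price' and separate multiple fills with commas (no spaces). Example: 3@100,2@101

Answer: 2@99,8@103

Derivation:
After op 1 [order #1] limit_sell(price=105, qty=5): fills=none; bids=[-] asks=[#1:5@105]
After op 2 cancel(order #1): fills=none; bids=[-] asks=[-]
After op 3 [order #2] limit_sell(price=99, qty=3): fills=none; bids=[-] asks=[#2:3@99]
After op 4 [order #3] limit_buy(price=99, qty=1): fills=#3x#2:1@99; bids=[-] asks=[#2:2@99]
After op 5 [order #4] limit_buy(price=103, qty=10): fills=#4x#2:2@99; bids=[#4:8@103] asks=[-]
After op 6 [order #5] market_buy(qty=7): fills=none; bids=[#4:8@103] asks=[-]
After op 7 [order #6] limit_sell(price=105, qty=7): fills=none; bids=[#4:8@103] asks=[#6:7@105]
After op 8 [order #7] market_sell(qty=8): fills=#4x#7:8@103; bids=[-] asks=[#6:7@105]
After op 9 [order #8] limit_sell(price=96, qty=4): fills=none; bids=[-] asks=[#8:4@96 #6:7@105]
After op 10 [order #9] market_sell(qty=4): fills=none; bids=[-] asks=[#8:4@96 #6:7@105]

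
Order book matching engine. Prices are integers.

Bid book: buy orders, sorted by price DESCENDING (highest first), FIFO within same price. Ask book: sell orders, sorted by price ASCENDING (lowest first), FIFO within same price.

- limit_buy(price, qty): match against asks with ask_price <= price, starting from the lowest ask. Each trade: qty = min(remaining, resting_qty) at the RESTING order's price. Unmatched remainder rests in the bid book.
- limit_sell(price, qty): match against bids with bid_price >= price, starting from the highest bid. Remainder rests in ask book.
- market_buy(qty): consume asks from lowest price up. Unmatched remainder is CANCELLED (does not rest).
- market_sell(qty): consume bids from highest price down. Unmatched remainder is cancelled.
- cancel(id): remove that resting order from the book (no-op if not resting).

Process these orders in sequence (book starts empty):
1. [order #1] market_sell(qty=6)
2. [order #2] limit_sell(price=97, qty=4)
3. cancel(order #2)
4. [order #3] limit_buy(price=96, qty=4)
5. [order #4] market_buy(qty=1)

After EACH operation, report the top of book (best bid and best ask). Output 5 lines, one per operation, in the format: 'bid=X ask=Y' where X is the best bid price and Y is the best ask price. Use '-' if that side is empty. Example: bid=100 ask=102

After op 1 [order #1] market_sell(qty=6): fills=none; bids=[-] asks=[-]
After op 2 [order #2] limit_sell(price=97, qty=4): fills=none; bids=[-] asks=[#2:4@97]
After op 3 cancel(order #2): fills=none; bids=[-] asks=[-]
After op 4 [order #3] limit_buy(price=96, qty=4): fills=none; bids=[#3:4@96] asks=[-]
After op 5 [order #4] market_buy(qty=1): fills=none; bids=[#3:4@96] asks=[-]

Answer: bid=- ask=-
bid=- ask=97
bid=- ask=-
bid=96 ask=-
bid=96 ask=-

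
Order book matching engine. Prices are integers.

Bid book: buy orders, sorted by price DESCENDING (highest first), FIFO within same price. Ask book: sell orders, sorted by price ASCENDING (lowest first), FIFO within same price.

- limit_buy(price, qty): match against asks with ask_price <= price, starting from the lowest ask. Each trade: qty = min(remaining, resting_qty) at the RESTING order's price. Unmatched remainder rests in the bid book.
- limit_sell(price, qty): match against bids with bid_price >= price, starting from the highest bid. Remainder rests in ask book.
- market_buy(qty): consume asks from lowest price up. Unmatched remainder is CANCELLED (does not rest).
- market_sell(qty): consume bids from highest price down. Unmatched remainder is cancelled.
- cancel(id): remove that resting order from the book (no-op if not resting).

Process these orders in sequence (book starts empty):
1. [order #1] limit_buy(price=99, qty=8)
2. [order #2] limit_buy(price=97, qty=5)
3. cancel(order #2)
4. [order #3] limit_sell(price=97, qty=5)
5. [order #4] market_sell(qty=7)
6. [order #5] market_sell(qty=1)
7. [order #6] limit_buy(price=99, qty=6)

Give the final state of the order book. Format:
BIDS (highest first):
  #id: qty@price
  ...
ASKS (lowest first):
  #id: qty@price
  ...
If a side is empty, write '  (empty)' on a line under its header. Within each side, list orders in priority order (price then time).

Answer: BIDS (highest first):
  #6: 6@99
ASKS (lowest first):
  (empty)

Derivation:
After op 1 [order #1] limit_buy(price=99, qty=8): fills=none; bids=[#1:8@99] asks=[-]
After op 2 [order #2] limit_buy(price=97, qty=5): fills=none; bids=[#1:8@99 #2:5@97] asks=[-]
After op 3 cancel(order #2): fills=none; bids=[#1:8@99] asks=[-]
After op 4 [order #3] limit_sell(price=97, qty=5): fills=#1x#3:5@99; bids=[#1:3@99] asks=[-]
After op 5 [order #4] market_sell(qty=7): fills=#1x#4:3@99; bids=[-] asks=[-]
After op 6 [order #5] market_sell(qty=1): fills=none; bids=[-] asks=[-]
After op 7 [order #6] limit_buy(price=99, qty=6): fills=none; bids=[#6:6@99] asks=[-]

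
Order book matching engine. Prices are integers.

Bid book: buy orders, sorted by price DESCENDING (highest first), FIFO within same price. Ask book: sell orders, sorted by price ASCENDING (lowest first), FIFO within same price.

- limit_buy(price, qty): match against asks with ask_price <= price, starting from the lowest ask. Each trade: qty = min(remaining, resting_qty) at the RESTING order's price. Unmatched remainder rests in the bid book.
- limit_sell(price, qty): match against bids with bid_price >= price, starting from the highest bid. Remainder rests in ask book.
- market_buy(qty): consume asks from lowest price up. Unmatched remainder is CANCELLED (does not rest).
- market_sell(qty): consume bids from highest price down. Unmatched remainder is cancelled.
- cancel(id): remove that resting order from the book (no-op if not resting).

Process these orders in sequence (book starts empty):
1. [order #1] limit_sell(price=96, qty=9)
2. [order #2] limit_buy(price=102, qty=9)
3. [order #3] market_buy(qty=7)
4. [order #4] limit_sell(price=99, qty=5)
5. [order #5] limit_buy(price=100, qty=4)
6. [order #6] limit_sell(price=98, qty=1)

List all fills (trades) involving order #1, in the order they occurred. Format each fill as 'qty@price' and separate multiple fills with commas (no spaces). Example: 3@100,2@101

Answer: 9@96

Derivation:
After op 1 [order #1] limit_sell(price=96, qty=9): fills=none; bids=[-] asks=[#1:9@96]
After op 2 [order #2] limit_buy(price=102, qty=9): fills=#2x#1:9@96; bids=[-] asks=[-]
After op 3 [order #3] market_buy(qty=7): fills=none; bids=[-] asks=[-]
After op 4 [order #4] limit_sell(price=99, qty=5): fills=none; bids=[-] asks=[#4:5@99]
After op 5 [order #5] limit_buy(price=100, qty=4): fills=#5x#4:4@99; bids=[-] asks=[#4:1@99]
After op 6 [order #6] limit_sell(price=98, qty=1): fills=none; bids=[-] asks=[#6:1@98 #4:1@99]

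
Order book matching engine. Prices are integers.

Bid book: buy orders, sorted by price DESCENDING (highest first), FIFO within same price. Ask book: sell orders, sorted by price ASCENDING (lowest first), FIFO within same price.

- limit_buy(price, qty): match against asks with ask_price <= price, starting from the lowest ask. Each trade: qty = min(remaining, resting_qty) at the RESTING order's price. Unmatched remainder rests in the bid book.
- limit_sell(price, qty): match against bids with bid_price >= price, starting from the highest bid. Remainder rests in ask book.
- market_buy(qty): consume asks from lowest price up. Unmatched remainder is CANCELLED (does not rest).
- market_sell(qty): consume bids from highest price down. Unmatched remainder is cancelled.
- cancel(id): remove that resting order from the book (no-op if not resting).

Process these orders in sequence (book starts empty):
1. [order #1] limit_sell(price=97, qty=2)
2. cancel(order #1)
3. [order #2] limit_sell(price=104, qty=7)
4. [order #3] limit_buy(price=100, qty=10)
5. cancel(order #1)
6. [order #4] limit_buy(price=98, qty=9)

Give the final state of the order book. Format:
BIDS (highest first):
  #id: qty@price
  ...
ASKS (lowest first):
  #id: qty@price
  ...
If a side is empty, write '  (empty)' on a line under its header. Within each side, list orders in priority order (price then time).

After op 1 [order #1] limit_sell(price=97, qty=2): fills=none; bids=[-] asks=[#1:2@97]
After op 2 cancel(order #1): fills=none; bids=[-] asks=[-]
After op 3 [order #2] limit_sell(price=104, qty=7): fills=none; bids=[-] asks=[#2:7@104]
After op 4 [order #3] limit_buy(price=100, qty=10): fills=none; bids=[#3:10@100] asks=[#2:7@104]
After op 5 cancel(order #1): fills=none; bids=[#3:10@100] asks=[#2:7@104]
After op 6 [order #4] limit_buy(price=98, qty=9): fills=none; bids=[#3:10@100 #4:9@98] asks=[#2:7@104]

Answer: BIDS (highest first):
  #3: 10@100
  #4: 9@98
ASKS (lowest first):
  #2: 7@104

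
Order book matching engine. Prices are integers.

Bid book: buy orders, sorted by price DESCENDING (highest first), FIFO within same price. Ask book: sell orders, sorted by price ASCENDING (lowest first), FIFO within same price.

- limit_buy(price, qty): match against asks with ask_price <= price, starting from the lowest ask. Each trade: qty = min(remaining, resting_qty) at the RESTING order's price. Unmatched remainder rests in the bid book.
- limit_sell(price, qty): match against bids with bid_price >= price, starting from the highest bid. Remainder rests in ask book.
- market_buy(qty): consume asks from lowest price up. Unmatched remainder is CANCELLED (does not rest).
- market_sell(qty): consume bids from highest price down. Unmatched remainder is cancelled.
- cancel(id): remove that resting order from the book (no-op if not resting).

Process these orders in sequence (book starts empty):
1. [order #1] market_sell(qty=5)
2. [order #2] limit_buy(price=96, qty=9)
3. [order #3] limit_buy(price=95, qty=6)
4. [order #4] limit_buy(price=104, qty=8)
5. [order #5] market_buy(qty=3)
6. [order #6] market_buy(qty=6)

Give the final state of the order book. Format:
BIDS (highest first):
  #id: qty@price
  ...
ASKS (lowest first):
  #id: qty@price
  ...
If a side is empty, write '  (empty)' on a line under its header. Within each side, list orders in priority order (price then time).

After op 1 [order #1] market_sell(qty=5): fills=none; bids=[-] asks=[-]
After op 2 [order #2] limit_buy(price=96, qty=9): fills=none; bids=[#2:9@96] asks=[-]
After op 3 [order #3] limit_buy(price=95, qty=6): fills=none; bids=[#2:9@96 #3:6@95] asks=[-]
After op 4 [order #4] limit_buy(price=104, qty=8): fills=none; bids=[#4:8@104 #2:9@96 #3:6@95] asks=[-]
After op 5 [order #5] market_buy(qty=3): fills=none; bids=[#4:8@104 #2:9@96 #3:6@95] asks=[-]
After op 6 [order #6] market_buy(qty=6): fills=none; bids=[#4:8@104 #2:9@96 #3:6@95] asks=[-]

Answer: BIDS (highest first):
  #4: 8@104
  #2: 9@96
  #3: 6@95
ASKS (lowest first):
  (empty)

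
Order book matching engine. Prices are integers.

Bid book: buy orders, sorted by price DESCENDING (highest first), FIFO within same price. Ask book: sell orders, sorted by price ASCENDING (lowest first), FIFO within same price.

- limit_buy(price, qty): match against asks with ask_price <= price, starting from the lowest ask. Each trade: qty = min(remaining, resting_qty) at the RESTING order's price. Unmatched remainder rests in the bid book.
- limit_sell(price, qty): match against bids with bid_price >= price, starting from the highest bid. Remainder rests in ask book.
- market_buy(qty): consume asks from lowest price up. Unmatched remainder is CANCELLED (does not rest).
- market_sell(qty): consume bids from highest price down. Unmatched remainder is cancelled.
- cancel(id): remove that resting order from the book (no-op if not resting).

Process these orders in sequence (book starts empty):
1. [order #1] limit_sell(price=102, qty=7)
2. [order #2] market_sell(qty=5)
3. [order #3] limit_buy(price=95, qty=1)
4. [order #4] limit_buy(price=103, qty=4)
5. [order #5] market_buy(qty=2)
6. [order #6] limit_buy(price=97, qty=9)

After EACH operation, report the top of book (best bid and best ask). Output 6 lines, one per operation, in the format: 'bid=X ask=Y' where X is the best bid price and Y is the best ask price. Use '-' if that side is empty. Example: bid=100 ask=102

Answer: bid=- ask=102
bid=- ask=102
bid=95 ask=102
bid=95 ask=102
bid=95 ask=102
bid=97 ask=102

Derivation:
After op 1 [order #1] limit_sell(price=102, qty=7): fills=none; bids=[-] asks=[#1:7@102]
After op 2 [order #2] market_sell(qty=5): fills=none; bids=[-] asks=[#1:7@102]
After op 3 [order #3] limit_buy(price=95, qty=1): fills=none; bids=[#3:1@95] asks=[#1:7@102]
After op 4 [order #4] limit_buy(price=103, qty=4): fills=#4x#1:4@102; bids=[#3:1@95] asks=[#1:3@102]
After op 5 [order #5] market_buy(qty=2): fills=#5x#1:2@102; bids=[#3:1@95] asks=[#1:1@102]
After op 6 [order #6] limit_buy(price=97, qty=9): fills=none; bids=[#6:9@97 #3:1@95] asks=[#1:1@102]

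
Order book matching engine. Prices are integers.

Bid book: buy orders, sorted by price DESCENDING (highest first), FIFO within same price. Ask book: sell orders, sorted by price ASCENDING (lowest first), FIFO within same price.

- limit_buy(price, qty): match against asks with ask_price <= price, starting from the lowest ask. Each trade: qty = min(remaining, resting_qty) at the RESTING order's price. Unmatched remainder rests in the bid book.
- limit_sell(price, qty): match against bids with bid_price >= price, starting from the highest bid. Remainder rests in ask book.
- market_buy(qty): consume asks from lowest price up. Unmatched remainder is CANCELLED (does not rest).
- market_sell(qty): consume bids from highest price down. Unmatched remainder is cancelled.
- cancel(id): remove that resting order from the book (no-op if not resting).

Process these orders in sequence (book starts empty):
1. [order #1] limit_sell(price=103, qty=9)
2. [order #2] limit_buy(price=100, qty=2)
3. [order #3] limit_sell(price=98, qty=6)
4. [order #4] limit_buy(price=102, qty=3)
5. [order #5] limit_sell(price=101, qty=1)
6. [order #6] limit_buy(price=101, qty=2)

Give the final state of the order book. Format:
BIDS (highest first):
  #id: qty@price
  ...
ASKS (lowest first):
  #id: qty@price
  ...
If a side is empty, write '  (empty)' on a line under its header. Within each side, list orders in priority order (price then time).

After op 1 [order #1] limit_sell(price=103, qty=9): fills=none; bids=[-] asks=[#1:9@103]
After op 2 [order #2] limit_buy(price=100, qty=2): fills=none; bids=[#2:2@100] asks=[#1:9@103]
After op 3 [order #3] limit_sell(price=98, qty=6): fills=#2x#3:2@100; bids=[-] asks=[#3:4@98 #1:9@103]
After op 4 [order #4] limit_buy(price=102, qty=3): fills=#4x#3:3@98; bids=[-] asks=[#3:1@98 #1:9@103]
After op 5 [order #5] limit_sell(price=101, qty=1): fills=none; bids=[-] asks=[#3:1@98 #5:1@101 #1:9@103]
After op 6 [order #6] limit_buy(price=101, qty=2): fills=#6x#3:1@98 #6x#5:1@101; bids=[-] asks=[#1:9@103]

Answer: BIDS (highest first):
  (empty)
ASKS (lowest first):
  #1: 9@103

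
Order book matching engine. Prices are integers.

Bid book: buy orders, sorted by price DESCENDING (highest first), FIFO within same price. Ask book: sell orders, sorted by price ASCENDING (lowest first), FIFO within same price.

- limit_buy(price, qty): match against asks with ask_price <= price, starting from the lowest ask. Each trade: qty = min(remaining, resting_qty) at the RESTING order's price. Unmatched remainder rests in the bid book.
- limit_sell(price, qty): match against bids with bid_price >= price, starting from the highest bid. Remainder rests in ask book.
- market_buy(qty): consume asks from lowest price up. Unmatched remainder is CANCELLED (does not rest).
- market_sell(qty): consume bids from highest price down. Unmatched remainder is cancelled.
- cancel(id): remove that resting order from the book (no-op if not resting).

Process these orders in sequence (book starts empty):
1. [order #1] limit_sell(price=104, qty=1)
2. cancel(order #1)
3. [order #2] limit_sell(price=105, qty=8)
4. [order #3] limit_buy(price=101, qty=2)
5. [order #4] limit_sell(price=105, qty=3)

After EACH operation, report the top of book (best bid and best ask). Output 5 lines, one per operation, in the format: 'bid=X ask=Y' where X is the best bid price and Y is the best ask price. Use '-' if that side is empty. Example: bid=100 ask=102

Answer: bid=- ask=104
bid=- ask=-
bid=- ask=105
bid=101 ask=105
bid=101 ask=105

Derivation:
After op 1 [order #1] limit_sell(price=104, qty=1): fills=none; bids=[-] asks=[#1:1@104]
After op 2 cancel(order #1): fills=none; bids=[-] asks=[-]
After op 3 [order #2] limit_sell(price=105, qty=8): fills=none; bids=[-] asks=[#2:8@105]
After op 4 [order #3] limit_buy(price=101, qty=2): fills=none; bids=[#3:2@101] asks=[#2:8@105]
After op 5 [order #4] limit_sell(price=105, qty=3): fills=none; bids=[#3:2@101] asks=[#2:8@105 #4:3@105]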